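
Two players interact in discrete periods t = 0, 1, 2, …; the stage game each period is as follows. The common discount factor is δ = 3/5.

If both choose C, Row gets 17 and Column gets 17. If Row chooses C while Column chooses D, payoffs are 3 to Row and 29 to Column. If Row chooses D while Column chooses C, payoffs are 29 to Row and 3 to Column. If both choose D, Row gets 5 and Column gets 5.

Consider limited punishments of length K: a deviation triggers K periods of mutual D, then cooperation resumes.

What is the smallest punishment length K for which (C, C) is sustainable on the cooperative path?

3

IC: δ(1−δ^K)/(1−δ) ≥ (29−17)/(17−5) = 1.
With δ = 3/5: need 1 − δ^K ≥ 1·(1−3/5)/(3/5), i.e. δ^K ≤ 0.3333.
Since (3/5)^2 = 0.3600 and (3/5)^3 = 0.2160, the smallest such K is 3.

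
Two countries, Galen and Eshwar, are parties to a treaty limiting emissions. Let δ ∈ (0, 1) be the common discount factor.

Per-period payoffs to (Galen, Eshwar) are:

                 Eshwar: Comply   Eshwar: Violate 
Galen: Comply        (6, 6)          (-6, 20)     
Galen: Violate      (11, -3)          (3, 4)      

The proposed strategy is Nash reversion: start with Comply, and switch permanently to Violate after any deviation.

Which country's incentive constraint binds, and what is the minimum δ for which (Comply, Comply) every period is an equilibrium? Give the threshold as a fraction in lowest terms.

For Galen: deviation gain 11−6 = 5, per-period punishment loss 6−3 = 3. IC gives δ ≥ 5/8.
For Eshwar: gain 14, loss 2 per period, so δ ≥ 14/16 = 7/8.
The tighter constraint is Eshwar's, so cooperation needs δ ≥ 7/8.

Eshwar; δ ≥ 7/8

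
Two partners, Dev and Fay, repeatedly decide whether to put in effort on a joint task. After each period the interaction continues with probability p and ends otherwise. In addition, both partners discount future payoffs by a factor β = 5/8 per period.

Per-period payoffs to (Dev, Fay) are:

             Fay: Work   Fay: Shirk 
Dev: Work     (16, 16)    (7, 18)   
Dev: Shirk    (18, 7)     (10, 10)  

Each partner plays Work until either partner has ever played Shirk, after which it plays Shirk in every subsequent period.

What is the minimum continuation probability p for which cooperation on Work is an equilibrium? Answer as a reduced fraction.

2/5

Expected continuation weight on next period's payoff is β·p = 5/8·p, which plays the role of the discount factor.
Cooperation requires 5/8·p ≥ (18−16)/(18−10) = 1/4, hence p ≥ 2/5.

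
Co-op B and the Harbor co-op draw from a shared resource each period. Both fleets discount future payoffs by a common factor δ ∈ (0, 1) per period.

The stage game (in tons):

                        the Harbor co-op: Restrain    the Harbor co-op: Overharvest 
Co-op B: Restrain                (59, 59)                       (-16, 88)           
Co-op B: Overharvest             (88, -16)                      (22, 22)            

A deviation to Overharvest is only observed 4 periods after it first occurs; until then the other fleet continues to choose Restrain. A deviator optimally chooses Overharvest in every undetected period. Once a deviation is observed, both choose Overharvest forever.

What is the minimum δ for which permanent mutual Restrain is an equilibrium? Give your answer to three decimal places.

Deviating for the 4 undetected periods gains 88−59 = 29 per period over cooperation, then loses 59−22 = 37 per period forever once punishment starts.
Gain: 29(1 + δ + … + δ^3); loss: 37·δ^4/(1−δ).
No profitable deviation ⇔ 29(1−δ^4) ≤ 37·δ^4, i.e. δ^4 ≥ 29/(29+37) = 29/66.
Hence δ ≥ (29/66)^(1/4) ≈ 0.814.

0.814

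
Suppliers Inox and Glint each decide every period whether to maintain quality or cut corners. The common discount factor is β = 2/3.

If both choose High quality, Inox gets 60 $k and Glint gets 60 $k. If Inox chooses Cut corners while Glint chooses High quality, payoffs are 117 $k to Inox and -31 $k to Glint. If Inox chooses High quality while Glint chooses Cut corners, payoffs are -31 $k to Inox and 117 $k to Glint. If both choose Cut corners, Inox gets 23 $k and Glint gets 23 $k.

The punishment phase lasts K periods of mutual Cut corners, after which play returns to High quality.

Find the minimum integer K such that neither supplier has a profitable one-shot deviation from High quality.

Need Σ_{k=1}^{K} β^k ≥ (117−60)/(60−23) = 1.5405 at β = 2/3.
At K = 3 the sum is 1.4074 < 1.5405; at K = 4 it is 1.6049 ≥ 1.5405.
So the minimum punishment length is K = 4.

4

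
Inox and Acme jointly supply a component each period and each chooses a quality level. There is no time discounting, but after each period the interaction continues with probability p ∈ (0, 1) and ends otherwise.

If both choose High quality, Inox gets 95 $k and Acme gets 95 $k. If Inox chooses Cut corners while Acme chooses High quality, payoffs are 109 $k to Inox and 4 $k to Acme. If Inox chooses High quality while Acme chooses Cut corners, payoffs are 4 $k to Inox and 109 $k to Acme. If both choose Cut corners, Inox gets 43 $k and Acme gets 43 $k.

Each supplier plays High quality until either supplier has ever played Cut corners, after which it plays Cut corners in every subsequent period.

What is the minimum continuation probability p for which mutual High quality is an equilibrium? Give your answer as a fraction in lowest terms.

With no time discounting, the continuation probability p plays the role of the discount factor.
Grim-trigger IC: 95/(1−p) ≥ 109 + 43p/(1−p) ⇒ p ≥ (109−95)/(109−43) = 7/33.

7/33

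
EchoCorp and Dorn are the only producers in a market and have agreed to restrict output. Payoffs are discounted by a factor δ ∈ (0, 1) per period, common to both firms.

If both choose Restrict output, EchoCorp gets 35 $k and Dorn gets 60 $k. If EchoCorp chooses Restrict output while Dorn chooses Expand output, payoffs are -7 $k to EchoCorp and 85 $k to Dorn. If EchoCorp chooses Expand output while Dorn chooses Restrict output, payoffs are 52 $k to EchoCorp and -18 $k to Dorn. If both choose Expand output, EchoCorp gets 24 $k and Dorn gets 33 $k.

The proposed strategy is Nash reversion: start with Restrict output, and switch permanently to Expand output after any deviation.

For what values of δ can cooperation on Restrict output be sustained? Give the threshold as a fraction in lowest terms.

17/28

EchoCorp's threshold: (52−35)/(52−24) = 17/28.
Dorn's threshold: (85−60)/(85−33) = 25/52.
17/28 > 25/52, so EchoCorp binds and δ* = 17/28.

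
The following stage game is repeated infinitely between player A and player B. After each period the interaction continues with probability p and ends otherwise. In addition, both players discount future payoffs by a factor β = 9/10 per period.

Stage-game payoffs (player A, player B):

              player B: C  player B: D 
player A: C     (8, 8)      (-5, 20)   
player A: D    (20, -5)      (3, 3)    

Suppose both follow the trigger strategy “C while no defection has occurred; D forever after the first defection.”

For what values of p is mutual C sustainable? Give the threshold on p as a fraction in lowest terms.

With continuation probability p and discount β, the effective per-period discount factor is βp.
Grim-trigger IC: βp ≥ (20−8)/(20−3) = 12/17.
So p ≥ (12/17)/(9/10) = 40/51.

40/51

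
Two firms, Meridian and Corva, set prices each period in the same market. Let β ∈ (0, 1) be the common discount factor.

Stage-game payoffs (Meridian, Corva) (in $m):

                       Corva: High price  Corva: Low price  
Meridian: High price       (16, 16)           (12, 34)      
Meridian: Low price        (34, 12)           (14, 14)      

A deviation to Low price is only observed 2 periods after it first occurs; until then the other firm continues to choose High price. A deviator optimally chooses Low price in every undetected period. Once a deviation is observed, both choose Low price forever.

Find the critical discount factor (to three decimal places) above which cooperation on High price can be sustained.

Deviating for the 2 undetected periods gains 34−16 = 18 per period over cooperation, then loses 16−14 = 2 per period forever once punishment starts.
Gain: 18(1 + β + … + β^1); loss: 2·β^2/(1−β).
No profitable deviation ⇔ 18(1−β^2) ≤ 2·β^2, i.e. β^2 ≥ 18/(18+2) = 9/10.
Hence β ≥ (9/10)^(1/2) ≈ 0.949.

0.949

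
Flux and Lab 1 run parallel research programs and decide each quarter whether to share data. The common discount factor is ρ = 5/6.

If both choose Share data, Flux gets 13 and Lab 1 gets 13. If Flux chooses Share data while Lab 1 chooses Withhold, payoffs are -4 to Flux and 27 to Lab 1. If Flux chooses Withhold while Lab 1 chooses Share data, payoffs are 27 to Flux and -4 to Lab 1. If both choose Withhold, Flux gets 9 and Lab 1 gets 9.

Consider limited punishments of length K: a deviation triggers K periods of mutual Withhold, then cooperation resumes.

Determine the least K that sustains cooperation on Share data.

7

No profitable deviation requires (13−9)(ρ+…+ρ^K) ≥ 27−13, i.e. ρ+…+ρ^K ≥ 7/2 ≈ 3.5000.
With ρ = 5/6, the partial sums are K=1: 0.8333, K=2: 1.5278, …, K=5: 2.9906, K=6: 3.3255, K=7: 3.6046.
K = 7 is the first length at which the sum reaches 3.5000.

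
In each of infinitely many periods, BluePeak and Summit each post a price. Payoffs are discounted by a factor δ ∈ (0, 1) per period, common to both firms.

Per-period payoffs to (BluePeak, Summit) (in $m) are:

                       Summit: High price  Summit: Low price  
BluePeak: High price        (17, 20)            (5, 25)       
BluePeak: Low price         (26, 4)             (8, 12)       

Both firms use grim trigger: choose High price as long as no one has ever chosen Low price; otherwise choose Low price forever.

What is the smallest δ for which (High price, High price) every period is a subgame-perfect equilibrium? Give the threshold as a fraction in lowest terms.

BluePeak's threshold: (26−17)/(26−8) = 1/2.
Summit's threshold: (25−20)/(25−12) = 5/13.
1/2 > 5/13, so BluePeak binds and δ* = 1/2.

1/2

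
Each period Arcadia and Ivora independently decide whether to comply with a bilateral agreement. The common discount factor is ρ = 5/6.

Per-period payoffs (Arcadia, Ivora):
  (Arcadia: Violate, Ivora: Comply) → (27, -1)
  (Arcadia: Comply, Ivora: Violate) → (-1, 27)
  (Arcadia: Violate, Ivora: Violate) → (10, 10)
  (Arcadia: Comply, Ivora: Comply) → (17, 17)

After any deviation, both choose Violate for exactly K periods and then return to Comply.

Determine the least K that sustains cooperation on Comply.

Need Σ_{k=1}^{K} ρ^k ≥ (27−17)/(17−10) = 1.4286 at ρ = 5/6.
At K = 1 the sum is 0.8333 < 1.4286; at K = 2 it is 1.5278 ≥ 1.4286.
So the minimum punishment length is K = 2.

2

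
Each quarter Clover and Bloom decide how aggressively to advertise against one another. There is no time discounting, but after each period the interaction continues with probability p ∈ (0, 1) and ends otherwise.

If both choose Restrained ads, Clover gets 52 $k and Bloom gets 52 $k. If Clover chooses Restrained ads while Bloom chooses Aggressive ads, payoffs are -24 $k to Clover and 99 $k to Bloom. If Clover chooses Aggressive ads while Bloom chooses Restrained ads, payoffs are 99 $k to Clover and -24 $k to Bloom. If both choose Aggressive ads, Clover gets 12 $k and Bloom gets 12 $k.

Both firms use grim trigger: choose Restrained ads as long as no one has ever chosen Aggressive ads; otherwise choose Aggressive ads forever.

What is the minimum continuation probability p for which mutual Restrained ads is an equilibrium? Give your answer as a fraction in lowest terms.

47/87

With no time discounting, the continuation probability p plays the role of the discount factor.
Grim-trigger IC: 52/(1−p) ≥ 99 + 12p/(1−p) ⇒ p ≥ (99−52)/(99−12) = 47/87.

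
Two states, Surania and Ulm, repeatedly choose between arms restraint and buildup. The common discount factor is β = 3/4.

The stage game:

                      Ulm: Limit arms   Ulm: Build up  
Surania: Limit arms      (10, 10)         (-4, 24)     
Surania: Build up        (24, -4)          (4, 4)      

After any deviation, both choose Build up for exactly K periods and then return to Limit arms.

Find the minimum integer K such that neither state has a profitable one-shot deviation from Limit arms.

6

IC: β(1−β^K)/(1−β) ≥ (24−10)/(10−4) = 7/3.
With β = 3/4: need 1 − β^K ≥ 7/3·(1−3/4)/(3/4), i.e. β^K ≤ 0.2222.
Since (3/4)^5 = 0.2373 and (3/4)^6 = 0.1780, the smallest such K is 6.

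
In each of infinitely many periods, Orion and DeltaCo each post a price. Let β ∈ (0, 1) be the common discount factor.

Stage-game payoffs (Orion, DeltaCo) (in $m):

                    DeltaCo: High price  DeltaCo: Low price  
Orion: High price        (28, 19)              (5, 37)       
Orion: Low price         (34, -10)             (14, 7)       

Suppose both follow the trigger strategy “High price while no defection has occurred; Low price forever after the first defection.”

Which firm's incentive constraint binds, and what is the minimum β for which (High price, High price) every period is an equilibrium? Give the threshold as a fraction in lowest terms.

Orion's threshold: (34−28)/(34−14) = 3/10.
DeltaCo's threshold: (37−19)/(37−7) = 3/5.
3/10 < 3/5, so DeltaCo binds and β* = 3/5.

DeltaCo; β ≥ 3/5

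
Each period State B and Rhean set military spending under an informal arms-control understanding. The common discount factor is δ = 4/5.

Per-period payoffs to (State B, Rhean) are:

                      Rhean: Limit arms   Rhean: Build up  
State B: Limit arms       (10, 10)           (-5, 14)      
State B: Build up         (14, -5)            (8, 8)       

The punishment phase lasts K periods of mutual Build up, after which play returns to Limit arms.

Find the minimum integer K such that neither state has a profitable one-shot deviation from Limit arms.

Need Σ_{k=1}^{K} δ^k ≥ (14−10)/(10−8) = 2.0000 at δ = 4/5.
At K = 3 the sum is 1.9520 < 2.0000; at K = 4 it is 2.3616 ≥ 2.0000.
So the minimum punishment length is K = 4.

4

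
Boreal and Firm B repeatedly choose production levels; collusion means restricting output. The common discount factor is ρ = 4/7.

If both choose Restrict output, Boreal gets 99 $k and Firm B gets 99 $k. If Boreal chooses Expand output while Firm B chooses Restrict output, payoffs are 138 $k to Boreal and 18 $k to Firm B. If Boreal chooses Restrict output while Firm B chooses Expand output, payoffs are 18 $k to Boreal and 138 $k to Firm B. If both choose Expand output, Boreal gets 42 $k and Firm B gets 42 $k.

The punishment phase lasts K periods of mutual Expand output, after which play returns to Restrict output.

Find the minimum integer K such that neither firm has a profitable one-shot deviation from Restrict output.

No profitable deviation requires (99−42)(ρ+…+ρ^K) ≥ 138−99, i.e. ρ+…+ρ^K ≥ 13/19 ≈ 0.6842.
With ρ = 4/7, the partial sums are K=1: 0.5714, K=2: 0.8980.
K = 2 is the first length at which the sum reaches 0.6842.

2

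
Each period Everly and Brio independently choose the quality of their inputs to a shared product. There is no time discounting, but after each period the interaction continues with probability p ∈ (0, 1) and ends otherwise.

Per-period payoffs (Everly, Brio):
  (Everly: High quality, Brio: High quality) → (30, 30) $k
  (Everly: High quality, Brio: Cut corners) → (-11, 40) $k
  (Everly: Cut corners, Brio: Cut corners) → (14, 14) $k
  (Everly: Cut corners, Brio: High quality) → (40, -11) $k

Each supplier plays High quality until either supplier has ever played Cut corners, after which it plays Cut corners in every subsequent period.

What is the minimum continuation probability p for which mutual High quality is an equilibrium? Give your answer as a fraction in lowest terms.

Expected cooperation value is 30 + p·30 + p²·30 + … = 30/(1−p); deviation gives 40 + p·14/(1−p).
30 ≥ 40(1−p) + 14p ⇒ 26p ≥ 10 ⇒ p ≥ 10/26 = 5/13.

5/13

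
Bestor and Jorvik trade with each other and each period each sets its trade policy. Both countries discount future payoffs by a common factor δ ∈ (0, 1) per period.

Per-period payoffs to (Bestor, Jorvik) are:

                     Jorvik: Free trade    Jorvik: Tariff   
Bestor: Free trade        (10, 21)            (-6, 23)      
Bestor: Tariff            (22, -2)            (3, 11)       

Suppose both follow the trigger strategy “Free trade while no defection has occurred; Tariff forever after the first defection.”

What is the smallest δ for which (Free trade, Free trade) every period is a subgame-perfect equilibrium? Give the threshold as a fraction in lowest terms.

Bestor: cooperation gives 10 each period; deviation gives 22 once then 3 forever.
  10/(1−δ) ≥ 22 + 3δ/(1−δ) ⇒ δ ≥ 12/19.
Jorvik: cooperation gives 21 each period; deviation gives 23 once then 11 forever.
  δ ≥ 2/12 = 1/6.
Both must hold, so the binding constraint is Bestor's: δ ≥ 12/19.

12/19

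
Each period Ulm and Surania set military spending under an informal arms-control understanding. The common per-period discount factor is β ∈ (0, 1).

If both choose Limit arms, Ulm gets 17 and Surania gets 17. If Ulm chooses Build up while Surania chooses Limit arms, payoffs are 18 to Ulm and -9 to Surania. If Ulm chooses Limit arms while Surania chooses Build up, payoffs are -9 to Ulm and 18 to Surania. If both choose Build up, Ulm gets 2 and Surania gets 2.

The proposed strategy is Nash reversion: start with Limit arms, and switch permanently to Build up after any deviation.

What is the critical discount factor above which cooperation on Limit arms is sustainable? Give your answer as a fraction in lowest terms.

Cooperation forever yields 17 each period: 17/(1−β).
Deviating yields 18 once, then 2 forever: 18 + 2β/(1−β).
No profitable deviation requires 17/(1−β) ≥ 18 + 2β/(1−β).
Multiplying by (1−β): 17 ≥ 18(1−β) + 2β = 18 − 16β.
So 16β ≥ 1, i.e. β ≥ 1/16.

1/16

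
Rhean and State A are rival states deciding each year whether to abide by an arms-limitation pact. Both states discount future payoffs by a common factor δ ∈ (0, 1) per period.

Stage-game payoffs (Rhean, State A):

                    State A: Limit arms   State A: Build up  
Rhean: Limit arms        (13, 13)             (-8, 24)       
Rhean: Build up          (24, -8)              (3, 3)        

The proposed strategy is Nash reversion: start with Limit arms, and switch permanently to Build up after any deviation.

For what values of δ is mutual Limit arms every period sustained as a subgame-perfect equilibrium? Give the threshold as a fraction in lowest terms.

Under grim trigger the critical discount factor is (T−C)/(T−P) with T = 24, C = 13, P = 3.
δ* = (24−13)/(24−3) = 11/21.

11/21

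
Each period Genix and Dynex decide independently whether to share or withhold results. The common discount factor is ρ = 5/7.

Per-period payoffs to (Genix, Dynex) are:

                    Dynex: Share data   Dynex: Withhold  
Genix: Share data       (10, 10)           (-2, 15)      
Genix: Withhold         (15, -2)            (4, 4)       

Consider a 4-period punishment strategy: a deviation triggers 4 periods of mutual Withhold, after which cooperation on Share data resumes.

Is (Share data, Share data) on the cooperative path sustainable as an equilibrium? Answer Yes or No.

A one-shot deviation gives 15 now, then 4 for 4 periods, then back to 10.
Gain from deviating: (15−10) today; loss: (10−4) in each of the next 4 periods.
No-deviation condition: (10−4)(ρ+…+ρ^4) ≥ 15−10, i.e. ρ+…+ρ^4 ≥ 5/6.
At ρ = 5/7: ρ+…+ρ^4 = 1.8492 ≥ 0.8333.
So cooperation is sustainable.

Yes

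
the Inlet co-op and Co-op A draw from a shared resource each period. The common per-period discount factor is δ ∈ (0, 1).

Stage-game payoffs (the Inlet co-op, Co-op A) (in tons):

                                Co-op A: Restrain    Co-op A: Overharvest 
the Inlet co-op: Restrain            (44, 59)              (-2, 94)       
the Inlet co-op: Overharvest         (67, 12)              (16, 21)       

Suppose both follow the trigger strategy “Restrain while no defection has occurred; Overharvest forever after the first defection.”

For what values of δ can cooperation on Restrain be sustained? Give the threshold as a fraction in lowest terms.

35/73

the Inlet co-op's threshold: (67−44)/(67−16) = 23/51.
Co-op A's threshold: (94−59)/(94−21) = 35/73.
23/51 < 35/73, so Co-op A binds and δ* = 35/73.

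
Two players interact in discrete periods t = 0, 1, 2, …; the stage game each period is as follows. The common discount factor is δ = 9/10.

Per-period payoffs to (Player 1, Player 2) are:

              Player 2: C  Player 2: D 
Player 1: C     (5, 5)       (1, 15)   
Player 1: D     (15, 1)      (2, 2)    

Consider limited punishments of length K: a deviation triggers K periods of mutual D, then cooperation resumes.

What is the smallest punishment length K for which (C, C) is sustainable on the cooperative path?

5

Need Σ_{k=1}^{K} δ^k ≥ (15−5)/(5−2) = 3.3333 at δ = 9/10.
At K = 4 the sum is 3.0951 < 3.3333; at K = 5 it is 3.6856 ≥ 3.3333.
So the minimum punishment length is K = 5.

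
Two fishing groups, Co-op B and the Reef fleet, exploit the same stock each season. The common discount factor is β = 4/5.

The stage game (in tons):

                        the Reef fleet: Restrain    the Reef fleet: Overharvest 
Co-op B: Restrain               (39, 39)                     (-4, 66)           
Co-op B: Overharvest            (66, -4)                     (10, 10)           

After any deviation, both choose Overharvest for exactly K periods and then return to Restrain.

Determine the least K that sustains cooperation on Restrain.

2

No profitable deviation requires (39−10)(β+…+β^K) ≥ 66−39, i.e. β+…+β^K ≥ 27/29 ≈ 0.9310.
With β = 4/5, the partial sums are K=1: 0.8000, K=2: 1.4400.
K = 2 is the first length at which the sum reaches 0.9310.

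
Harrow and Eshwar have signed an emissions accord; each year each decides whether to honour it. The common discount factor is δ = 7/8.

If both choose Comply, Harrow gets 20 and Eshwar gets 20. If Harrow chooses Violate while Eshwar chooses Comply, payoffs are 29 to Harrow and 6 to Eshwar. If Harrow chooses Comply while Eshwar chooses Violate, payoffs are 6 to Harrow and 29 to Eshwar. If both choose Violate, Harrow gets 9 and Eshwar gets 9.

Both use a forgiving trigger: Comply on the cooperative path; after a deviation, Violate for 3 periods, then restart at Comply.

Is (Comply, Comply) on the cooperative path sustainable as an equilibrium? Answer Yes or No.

Comparing payoff streams over the 4 periods until play realigns: cooperate → 20(1+δ+…+δ^3); deviate → 29 + 9(δ+…+δ^3).
Cooperation is sustained iff (20−9)(δ+…+δ^3) ≥ 29−20.
δ+…+δ^3 = 7/8·(1−(7/8)^3)/(1−7/8) = 2.3105, and (29−20)/(20−9) = 0.8182.
2.3105 ≥ 0.8182, so cooperation is sustainable.

Yes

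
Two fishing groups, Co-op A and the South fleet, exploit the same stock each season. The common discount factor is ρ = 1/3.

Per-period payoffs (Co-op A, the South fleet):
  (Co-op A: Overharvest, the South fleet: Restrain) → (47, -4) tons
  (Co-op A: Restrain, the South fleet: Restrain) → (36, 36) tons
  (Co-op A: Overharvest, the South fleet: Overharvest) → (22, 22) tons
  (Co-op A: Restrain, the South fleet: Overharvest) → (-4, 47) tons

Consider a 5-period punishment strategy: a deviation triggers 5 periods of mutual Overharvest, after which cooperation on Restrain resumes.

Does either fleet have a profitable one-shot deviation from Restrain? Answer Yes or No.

A one-shot deviation gives 47 now, then 22 for 5 periods, then back to 36.
Gain from deviating: (47−36) today; loss: (36−22) in each of the next 5 periods.
No-deviation condition: (36−22)(ρ+…+ρ^5) ≥ 47−36, i.e. ρ+…+ρ^5 ≥ 11/14.
At ρ = 1/3: ρ+…+ρ^5 = 0.4979 < 0.7857.
So cooperation is not sustainable.

Yes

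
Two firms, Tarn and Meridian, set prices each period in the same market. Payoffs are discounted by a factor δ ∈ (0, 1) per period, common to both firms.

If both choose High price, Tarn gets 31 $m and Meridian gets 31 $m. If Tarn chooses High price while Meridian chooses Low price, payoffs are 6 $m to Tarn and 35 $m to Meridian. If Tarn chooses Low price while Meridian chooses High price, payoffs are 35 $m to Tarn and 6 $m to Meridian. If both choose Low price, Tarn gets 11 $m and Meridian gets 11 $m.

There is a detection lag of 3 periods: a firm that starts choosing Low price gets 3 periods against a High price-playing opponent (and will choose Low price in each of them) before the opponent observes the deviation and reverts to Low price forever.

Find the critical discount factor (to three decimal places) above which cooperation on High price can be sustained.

A deviator earns 35 for 3 periods, then 11 forever; cooperating earns 31 forever. Multiplying the IC by (1−δ):
31 ≥ 35(1−δ^3) + 11δ^3, so 24·δ^3 ≥ 4 and δ^3 ≥ 1/6.
δ ≥ (1/6)^(1/3) ≈ 0.550.

0.550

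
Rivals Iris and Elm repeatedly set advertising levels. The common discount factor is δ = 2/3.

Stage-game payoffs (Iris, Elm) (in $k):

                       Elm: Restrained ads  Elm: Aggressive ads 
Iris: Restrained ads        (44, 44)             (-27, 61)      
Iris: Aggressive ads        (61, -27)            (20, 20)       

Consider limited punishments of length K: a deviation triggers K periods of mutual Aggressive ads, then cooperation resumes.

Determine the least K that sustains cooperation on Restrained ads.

2

No profitable deviation requires (44−20)(δ+…+δ^K) ≥ 61−44, i.e. δ+…+δ^K ≥ 17/24 ≈ 0.7083.
With δ = 2/3, the partial sums are K=1: 0.6667, K=2: 1.1111.
K = 2 is the first length at which the sum reaches 0.7083.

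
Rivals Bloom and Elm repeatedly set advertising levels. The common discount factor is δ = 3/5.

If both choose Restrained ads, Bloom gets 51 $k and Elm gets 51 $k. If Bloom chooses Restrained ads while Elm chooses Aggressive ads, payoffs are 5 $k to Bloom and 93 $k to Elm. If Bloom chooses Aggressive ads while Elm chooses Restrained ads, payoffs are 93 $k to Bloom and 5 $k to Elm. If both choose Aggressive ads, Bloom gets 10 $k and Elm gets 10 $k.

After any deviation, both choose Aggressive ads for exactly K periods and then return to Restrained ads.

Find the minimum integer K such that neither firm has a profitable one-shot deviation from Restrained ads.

No profitable deviation requires (51−10)(δ+…+δ^K) ≥ 93−51, i.e. δ+…+δ^K ≥ 42/41 ≈ 1.0244.
With δ = 3/5, the partial sums are K=1: 0.6000, K=2: 0.9600, K=3: 1.1760.
K = 3 is the first length at which the sum reaches 1.0244.

3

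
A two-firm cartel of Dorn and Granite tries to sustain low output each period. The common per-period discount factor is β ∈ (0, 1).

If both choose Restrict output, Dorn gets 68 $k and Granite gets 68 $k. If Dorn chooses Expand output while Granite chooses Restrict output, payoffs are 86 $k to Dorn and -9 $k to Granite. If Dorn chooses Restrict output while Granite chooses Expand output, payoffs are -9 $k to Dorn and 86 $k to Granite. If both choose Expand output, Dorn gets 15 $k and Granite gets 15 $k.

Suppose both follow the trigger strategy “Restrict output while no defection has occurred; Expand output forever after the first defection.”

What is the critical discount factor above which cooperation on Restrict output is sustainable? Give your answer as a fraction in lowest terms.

One-period gain from deviating is 86 − 68 = 18. The loss is 68 − 15 = 53 in every subsequent period, with present value 53·β/(1−β).
Deviation is unprofitable when 53·β/(1−β) ≥ 18, i.e. β/(1−β) ≥ 18/53.
Equivalently β ≥ 18/(18+53) = 18/71.

18/71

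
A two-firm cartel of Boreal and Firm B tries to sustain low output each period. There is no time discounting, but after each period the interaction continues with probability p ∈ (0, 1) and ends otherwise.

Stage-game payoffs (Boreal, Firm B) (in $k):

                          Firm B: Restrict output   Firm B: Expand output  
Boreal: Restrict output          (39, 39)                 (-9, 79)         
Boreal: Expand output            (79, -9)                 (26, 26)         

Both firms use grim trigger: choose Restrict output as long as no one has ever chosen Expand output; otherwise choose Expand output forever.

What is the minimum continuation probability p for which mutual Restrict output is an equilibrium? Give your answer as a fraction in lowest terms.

40/53

With no time discounting, the continuation probability p plays the role of the discount factor.
Grim-trigger IC: 39/(1−p) ≥ 79 + 26p/(1−p) ⇒ p ≥ (79−39)/(79−26) = 40/53.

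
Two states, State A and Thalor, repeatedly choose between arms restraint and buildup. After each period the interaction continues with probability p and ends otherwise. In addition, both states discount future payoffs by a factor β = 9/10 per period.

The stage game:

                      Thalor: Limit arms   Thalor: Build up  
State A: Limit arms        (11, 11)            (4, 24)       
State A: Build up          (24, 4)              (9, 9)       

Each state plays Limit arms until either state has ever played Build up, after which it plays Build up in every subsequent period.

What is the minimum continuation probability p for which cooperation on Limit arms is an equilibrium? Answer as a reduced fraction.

With continuation probability p and discount β, the effective per-period discount factor is βp.
Grim-trigger IC: βp ≥ (24−11)/(24−9) = 13/15.
So p ≥ (13/15)/(9/10) = 26/27.

26/27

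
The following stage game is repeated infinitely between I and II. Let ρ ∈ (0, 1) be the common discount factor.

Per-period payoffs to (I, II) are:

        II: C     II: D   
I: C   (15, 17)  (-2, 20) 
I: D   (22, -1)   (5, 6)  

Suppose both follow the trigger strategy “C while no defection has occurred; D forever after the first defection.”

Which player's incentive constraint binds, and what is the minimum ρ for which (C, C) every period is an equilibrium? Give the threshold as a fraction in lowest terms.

I; ρ ≥ 7/17

I's threshold: (22−15)/(22−5) = 7/17.
II's threshold: (20−17)/(20−6) = 3/14.
7/17 > 3/14, so I binds and ρ* = 7/17.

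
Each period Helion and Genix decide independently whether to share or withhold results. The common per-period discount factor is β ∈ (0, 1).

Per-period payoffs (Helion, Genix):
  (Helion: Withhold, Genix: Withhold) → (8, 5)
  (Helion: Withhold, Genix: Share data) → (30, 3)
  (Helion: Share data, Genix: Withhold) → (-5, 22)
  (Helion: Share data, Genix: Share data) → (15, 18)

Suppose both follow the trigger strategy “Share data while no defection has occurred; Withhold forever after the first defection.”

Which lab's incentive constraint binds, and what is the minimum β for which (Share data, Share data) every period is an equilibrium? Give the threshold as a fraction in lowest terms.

Helion; β ≥ 15/22

For Helion: deviation gain 30−15 = 15, per-period punishment loss 15−8 = 7. IC gives β ≥ 15/22.
For Genix: gain 4, loss 13 per period, so β ≥ 4/17.
The tighter constraint is Helion's, so cooperation needs β ≥ 15/22.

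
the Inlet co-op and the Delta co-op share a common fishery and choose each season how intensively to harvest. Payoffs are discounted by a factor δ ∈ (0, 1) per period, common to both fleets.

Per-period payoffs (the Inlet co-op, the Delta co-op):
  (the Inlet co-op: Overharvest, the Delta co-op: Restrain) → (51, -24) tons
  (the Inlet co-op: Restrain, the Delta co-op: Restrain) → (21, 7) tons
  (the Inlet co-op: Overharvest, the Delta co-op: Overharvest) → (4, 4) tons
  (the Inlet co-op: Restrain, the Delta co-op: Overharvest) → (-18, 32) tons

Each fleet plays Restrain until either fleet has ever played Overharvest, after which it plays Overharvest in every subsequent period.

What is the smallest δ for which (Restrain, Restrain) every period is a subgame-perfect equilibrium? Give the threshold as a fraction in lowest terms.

25/28

For the Inlet co-op: deviation gain 51−21 = 30, per-period punishment loss 21−4 = 17. IC gives δ ≥ 30/47.
For the Delta co-op: gain 25, loss 3 per period, so δ ≥ 25/28.
The tighter constraint is the Delta co-op's, so cooperation needs δ ≥ 25/28.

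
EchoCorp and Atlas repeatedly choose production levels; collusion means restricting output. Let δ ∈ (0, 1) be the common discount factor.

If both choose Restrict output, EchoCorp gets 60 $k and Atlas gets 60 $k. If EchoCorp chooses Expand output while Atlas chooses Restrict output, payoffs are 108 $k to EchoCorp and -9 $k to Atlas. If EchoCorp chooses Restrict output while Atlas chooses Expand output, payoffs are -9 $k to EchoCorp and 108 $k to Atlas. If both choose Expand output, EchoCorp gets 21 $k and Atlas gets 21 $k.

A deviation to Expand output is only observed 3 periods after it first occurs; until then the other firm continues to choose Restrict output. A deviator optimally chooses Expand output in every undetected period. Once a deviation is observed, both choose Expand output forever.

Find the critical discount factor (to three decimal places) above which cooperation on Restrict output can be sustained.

A deviator earns 108 for 3 periods, then 21 forever; cooperating earns 60 forever. Multiplying the IC by (1−δ):
60 ≥ 108(1−δ^3) + 21δ^3, so 87·δ^3 ≥ 48 and δ^3 ≥ 16/29.
δ ≥ (16/29)^(1/3) ≈ 0.820.

0.820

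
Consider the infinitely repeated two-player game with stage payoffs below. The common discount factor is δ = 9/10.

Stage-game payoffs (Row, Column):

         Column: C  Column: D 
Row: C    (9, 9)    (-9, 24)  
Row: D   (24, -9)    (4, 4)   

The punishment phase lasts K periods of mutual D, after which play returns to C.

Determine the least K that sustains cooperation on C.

4

IC: δ(1−δ^K)/(1−δ) ≥ (24−9)/(9−4) = 3.
With δ = 9/10: need 1 − δ^K ≥ 3·(1−9/10)/(9/10), i.e. δ^K ≤ 0.6667.
Since (9/10)^3 = 0.7290 and (9/10)^4 = 0.6561, the smallest such K is 4.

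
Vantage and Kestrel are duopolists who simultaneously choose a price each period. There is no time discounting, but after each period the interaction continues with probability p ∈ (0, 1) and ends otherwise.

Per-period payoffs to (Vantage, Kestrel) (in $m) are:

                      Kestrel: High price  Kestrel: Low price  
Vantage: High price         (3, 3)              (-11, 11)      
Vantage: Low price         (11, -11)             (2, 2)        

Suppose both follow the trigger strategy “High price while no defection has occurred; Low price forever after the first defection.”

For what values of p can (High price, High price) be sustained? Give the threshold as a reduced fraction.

8/9

Expected cooperation value is 3 + p·3 + p²·3 + … = 3/(1−p); deviation gives 11 + p·2/(1−p).
3 ≥ 11(1−p) + 2p ⇒ 9p ≥ 8 ⇒ p ≥ 8/9.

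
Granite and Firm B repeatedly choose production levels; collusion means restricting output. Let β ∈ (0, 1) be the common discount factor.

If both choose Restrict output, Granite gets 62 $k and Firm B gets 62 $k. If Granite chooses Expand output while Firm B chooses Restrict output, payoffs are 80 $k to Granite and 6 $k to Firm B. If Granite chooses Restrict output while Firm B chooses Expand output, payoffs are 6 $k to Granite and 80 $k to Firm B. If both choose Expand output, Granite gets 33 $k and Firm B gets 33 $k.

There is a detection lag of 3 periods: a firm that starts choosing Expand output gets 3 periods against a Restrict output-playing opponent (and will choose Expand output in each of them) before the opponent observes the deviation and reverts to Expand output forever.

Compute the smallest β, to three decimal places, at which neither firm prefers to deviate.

0.726

A deviator earns 80 for 3 periods, then 33 forever; cooperating earns 62 forever. Multiplying the IC by (1−β):
62 ≥ 80(1−β^3) + 33β^3, so 47·β^3 ≥ 18 and β^3 ≥ 18/47.
β ≥ (18/47)^(1/3) ≈ 0.726.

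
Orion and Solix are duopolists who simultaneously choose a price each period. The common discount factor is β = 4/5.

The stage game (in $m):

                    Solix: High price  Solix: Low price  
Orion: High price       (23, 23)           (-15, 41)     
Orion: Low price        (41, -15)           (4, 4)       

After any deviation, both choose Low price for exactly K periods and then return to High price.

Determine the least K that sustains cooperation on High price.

2

IC: β(1−β^K)/(1−β) ≥ (41−23)/(23−4) = 18/19.
With β = 4/5: need 1 − β^K ≥ 18/19·(1−4/5)/(4/5), i.e. β^K ≤ 0.7632.
Since (4/5)^1 = 0.8000 and (4/5)^2 = 0.6400, the smallest such K is 2.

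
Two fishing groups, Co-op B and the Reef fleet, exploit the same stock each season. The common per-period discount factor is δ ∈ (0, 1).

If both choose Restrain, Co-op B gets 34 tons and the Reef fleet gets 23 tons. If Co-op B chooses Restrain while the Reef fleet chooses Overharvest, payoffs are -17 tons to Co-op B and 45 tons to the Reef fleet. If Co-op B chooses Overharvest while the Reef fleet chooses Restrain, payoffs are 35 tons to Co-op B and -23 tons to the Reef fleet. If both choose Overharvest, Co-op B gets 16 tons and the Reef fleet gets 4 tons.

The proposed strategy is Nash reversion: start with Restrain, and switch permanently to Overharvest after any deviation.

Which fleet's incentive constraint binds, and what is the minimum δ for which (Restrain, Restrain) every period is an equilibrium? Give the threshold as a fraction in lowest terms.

Co-op B's threshold: (35−34)/(35−16) = 1/19.
the Reef fleet's threshold: (45−23)/(45−4) = 22/41.
1/19 < 22/41, so the Reef fleet binds and δ* = 22/41.

the Reef fleet; δ ≥ 22/41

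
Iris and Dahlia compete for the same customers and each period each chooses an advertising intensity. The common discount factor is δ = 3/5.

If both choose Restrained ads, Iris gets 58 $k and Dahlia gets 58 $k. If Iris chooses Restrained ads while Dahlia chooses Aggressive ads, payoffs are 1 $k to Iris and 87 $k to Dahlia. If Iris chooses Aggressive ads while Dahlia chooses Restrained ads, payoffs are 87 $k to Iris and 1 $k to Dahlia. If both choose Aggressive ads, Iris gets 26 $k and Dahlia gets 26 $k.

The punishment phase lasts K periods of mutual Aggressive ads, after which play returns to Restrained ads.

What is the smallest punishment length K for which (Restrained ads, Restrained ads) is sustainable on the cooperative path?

2

Need Σ_{k=1}^{K} δ^k ≥ (87−58)/(58−26) = 0.9062 at δ = 3/5.
At K = 1 the sum is 0.6000 < 0.9062; at K = 2 it is 0.9600 ≥ 0.9062.
So the minimum punishment length is K = 2.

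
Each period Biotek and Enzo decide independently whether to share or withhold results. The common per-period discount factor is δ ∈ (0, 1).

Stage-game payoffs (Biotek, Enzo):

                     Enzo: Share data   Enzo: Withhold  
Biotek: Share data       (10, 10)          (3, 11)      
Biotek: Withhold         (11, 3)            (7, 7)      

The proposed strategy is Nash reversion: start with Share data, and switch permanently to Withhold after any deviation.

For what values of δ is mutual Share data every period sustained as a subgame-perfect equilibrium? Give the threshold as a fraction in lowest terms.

Under grim trigger the critical discount factor is (T−C)/(T−P) with T = 11, C = 10, P = 7.
δ* = (11−10)/(11−7) = 1/4.

1/4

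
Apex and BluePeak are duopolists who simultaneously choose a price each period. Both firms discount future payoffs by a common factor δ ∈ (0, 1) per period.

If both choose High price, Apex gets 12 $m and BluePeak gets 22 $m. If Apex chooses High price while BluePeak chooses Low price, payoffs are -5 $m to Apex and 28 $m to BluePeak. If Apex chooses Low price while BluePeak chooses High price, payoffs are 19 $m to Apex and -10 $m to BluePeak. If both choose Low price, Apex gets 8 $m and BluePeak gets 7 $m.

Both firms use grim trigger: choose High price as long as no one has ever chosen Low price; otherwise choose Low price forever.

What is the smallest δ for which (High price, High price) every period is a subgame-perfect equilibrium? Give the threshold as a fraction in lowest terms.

Apex's threshold: (19−12)/(19−8) = 7/11.
BluePeak's threshold: (28−22)/(28−7) = 2/7.
7/11 > 2/7, so Apex binds and δ* = 7/11.

7/11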